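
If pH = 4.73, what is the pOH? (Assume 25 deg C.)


At 25 deg C, pH + pOH = 14.
pOH = 14 - pH = 14 - 4.73
pOH = 9.27:

9.27


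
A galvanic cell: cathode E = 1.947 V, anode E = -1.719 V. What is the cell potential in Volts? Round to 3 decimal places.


Standard cell potential: E_cell = E_cathode - E_anode.
E_cell = 1.947 - (-1.719)
E_cell = 3.666 V, rounded to 3 dp:

3.666 V


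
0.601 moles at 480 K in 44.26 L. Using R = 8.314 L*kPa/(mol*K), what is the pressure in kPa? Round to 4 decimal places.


PV = nRT, solve for P = nRT / V.
nRT = 0.601 * 8.314 * 480 = 2398.4227
P = 2398.4227 / 44.26
P = 54.18939675 kPa, rounded to 4 dp:

54.1894 kPa


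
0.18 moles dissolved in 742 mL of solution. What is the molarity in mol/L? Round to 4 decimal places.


Convert volume to liters: V_L = V_mL / 1000.
V_L = 742 / 1000 = 0.742 L
M = n / V_L = 0.18 / 0.742
M = 0.2425876 mol/L, rounded to 4 dp:

0.2426 mol/L


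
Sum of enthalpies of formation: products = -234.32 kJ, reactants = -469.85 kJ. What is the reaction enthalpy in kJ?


dH_rxn = sum(dH_f products) - sum(dH_f reactants)
dH_rxn = -234.32 - (-469.85)
dH_rxn = 235.53 kJ:

235.53 kJ


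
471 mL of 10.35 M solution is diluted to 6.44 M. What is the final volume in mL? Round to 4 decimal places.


Dilution: M1*V1 = M2*V2, solve for V2.
V2 = M1*V1 / M2
V2 = 10.35 * 471 / 6.44
V2 = 4874.85 / 6.44
V2 = 756.96428571 mL, rounded to 4 dp:

756.9643 mL


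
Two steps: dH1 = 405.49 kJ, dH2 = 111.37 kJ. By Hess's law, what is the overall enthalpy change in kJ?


Hess's law: enthalpy is a state function, so add the step enthalpies.
dH_total = dH1 + dH2 = 405.49 + (111.37)
dH_total = 516.86 kJ:

516.86 kJ


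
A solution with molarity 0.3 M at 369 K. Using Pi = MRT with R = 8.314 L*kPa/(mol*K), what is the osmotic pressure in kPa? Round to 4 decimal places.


Osmotic pressure (van't Hoff): Pi = M*R*T.
RT = 8.314 * 369 = 3067.866
Pi = 0.3 * 3067.866
Pi = 920.3598 kPa, rounded to 4 dp:

920.3598 kPa


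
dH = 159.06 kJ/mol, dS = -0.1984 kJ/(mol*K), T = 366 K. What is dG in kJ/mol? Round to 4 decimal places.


Gibbs: dG = dH - T*dS (consistent units, dS already in kJ/(mol*K)).
T*dS = 366 * -0.1984 = -72.6144
dG = 159.06 - (-72.6144)
dG = 231.6744 kJ/mol, rounded to 4 dp:

231.6744 kJ/mol


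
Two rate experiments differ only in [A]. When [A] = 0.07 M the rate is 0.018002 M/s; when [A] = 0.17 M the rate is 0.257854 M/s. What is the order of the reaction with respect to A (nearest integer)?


Rate is proportional to [A]^n, so rate2/rate1 = ([A]2/[A]1)^n. Take logs to solve for n.
rate2/rate1 = 0.257854 / 0.018002 = 14.3236
[A]2/[A]1 = 0.17 / 0.07 = 2.4286
n = ln(14.3236) / ln(2.4286) = 3.0
Nearest integer order:

3


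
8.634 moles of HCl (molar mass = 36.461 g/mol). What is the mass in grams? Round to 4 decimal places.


mass = n * M
mass = 8.634 * 36.461
mass = 314.804274 g, rounded to 4 dp:

314.8043 g


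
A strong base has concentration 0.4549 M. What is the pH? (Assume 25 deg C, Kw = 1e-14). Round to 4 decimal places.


A strong base dissociates completely, so [OH-] equals the given concentration.
pOH = -log10([OH-]) = -log10(0.4549) = 0.342084
pH = 14 - pOH = 14 - 0.342084
pH = 13.657916, rounded to 4 dp:

13.6579


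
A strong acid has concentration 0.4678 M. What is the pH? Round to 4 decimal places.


A strong acid dissociates completely, so [H+] equals the given concentration.
pH = -log10([H+]) = -log10(0.4678)
pH = 0.32993978, rounded to 4 dp:

0.3299


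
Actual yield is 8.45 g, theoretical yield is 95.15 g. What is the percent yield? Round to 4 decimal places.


% yield = 100 * actual / theoretical
% yield = 100 * 8.45 / 95.15
% yield = 8.88071466 %, rounded to 4 dp:

8.8807 %


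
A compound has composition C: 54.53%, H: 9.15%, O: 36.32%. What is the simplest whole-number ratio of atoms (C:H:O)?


Assume 100 g of compound, divide each mass% by atomic mass to get moles, then normalize by the smallest to get a raw atom ratio.
Moles per 100 g: C: 54.53/12.011 = 4.54, H: 9.15/1.008 = 9.0774, O: 36.32/15.999 = 2.2701
Raw ratio (divide by min = 2.2701): C: 2.0, H: 3.999, O: 1.0
Multiply by 1 to clear fractions: C: 2.0 ~= 2, H: 3.999 ~= 4, O: 1.0 ~= 1
Reduce by GCD to get the simplest whole-number ratio:

2:4:1


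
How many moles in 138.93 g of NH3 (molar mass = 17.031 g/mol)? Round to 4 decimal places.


n = mass / M
n = 138.93 / 17.031
n = 8.15747754 mol, rounded to 4 dp:

8.1575 mol


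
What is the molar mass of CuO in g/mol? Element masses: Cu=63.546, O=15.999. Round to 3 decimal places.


M = sum(count * atomic_mass) over atoms.
M = 1*63.546 + 1*15.999
M = 63.546 + 15.999
M = 79.545 g/mol, rounded to 3 dp:

79.545 g/mol


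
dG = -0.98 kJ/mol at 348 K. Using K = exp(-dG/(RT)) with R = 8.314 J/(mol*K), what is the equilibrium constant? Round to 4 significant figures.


dG is in kJ/mol; multiply by 1000 to match R in J/(mol*K).
RT = 8.314 * 348 = 2893.272 J/mol
exponent = -dG*1000 / (RT) = -(-0.98*1000) / 2893.272 = 0.33871686
K = exp(0.33871686)
K = 1.403146, rounded to 4 significant figures:

1.403


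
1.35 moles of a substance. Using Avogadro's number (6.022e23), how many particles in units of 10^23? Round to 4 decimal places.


N = n * NA, then divide by 1e23 for the requested units.
N / 1e23 = n * 6.022
N / 1e23 = 1.35 * 6.022
N / 1e23 = 8.1297, rounded to 4 dp:

8.1297


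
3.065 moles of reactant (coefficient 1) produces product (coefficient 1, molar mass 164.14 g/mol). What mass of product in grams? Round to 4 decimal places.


Use the coefficient ratio to convert reactant moles to product moles, then multiply by the product's molar mass.
moles_P = moles_R * (coeff_P / coeff_R) = 3.065 * (1/1) = 3.065
mass_P = moles_P * M_P = 3.065 * 164.14
mass_P = 503.0891 g, rounded to 4 dp:

503.0891 g


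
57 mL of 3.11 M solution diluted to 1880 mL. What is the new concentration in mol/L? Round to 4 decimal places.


Dilution: M1*V1 = M2*V2, solve for M2.
M2 = M1*V1 / V2
M2 = 3.11 * 57 / 1880
M2 = 177.27 / 1880
M2 = 0.09429255 mol/L, rounded to 4 dp:

0.0943 mol/L


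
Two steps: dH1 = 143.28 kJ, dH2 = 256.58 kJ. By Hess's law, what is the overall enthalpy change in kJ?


Hess's law: enthalpy is a state function, so add the step enthalpies.
dH_total = dH1 + dH2 = 143.28 + (256.58)
dH_total = 399.86 kJ:

399.86 kJ


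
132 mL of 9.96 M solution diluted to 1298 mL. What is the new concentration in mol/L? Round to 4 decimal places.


Dilution: M1*V1 = M2*V2, solve for M2.
M2 = M1*V1 / V2
M2 = 9.96 * 132 / 1298
M2 = 1314.72 / 1298
M2 = 1.01288136 mol/L, rounded to 4 dp:

1.0129 mol/L


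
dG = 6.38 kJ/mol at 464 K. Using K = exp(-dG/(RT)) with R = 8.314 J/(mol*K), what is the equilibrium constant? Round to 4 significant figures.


dG is in kJ/mol; multiply by 1000 to match R in J/(mol*K).
RT = 8.314 * 464 = 3857.696 J/mol
exponent = -dG*1000 / (RT) = -(6.38*1000) / 3857.696 = -1.6538369
K = exp(-1.6538369)
K = 0.19131444, rounded to 4 significant figures:

0.1913


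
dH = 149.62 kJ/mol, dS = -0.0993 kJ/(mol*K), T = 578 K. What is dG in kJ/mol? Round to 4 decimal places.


Gibbs: dG = dH - T*dS (consistent units, dS already in kJ/(mol*K)).
T*dS = 578 * -0.0993 = -57.3954
dG = 149.62 - (-57.3954)
dG = 207.0154 kJ/mol, rounded to 4 dp:

207.0154 kJ/mol


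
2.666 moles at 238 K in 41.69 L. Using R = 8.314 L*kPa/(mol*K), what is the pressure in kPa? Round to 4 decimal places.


PV = nRT, solve for P = nRT / V.
nRT = 2.666 * 8.314 * 238 = 5275.2995
P = 5275.2995 / 41.69
P = 126.53632766 kPa, rounded to 4 dp:

126.5363 kPa


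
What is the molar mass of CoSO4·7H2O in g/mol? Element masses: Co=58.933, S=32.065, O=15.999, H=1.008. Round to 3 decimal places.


M = sum(count * atomic_mass) over atoms.
M = 1*58.933 + 1*32.065 + 11*15.999 + 14*1.008
M = 58.933 + 32.065 + 175.989 + 14.112
M = 281.099 g/mol, rounded to 3 dp:

281.099 g/mol


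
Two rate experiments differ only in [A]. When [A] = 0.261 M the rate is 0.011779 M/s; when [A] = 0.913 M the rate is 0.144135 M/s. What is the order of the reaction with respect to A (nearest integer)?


Rate is proportional to [A]^n, so rate2/rate1 = ([A]2/[A]1)^n. Take logs to solve for n.
rate2/rate1 = 0.144135 / 0.011779 = 12.2366
[A]2/[A]1 = 0.913 / 0.261 = 3.4981
n = ln(12.2366) / ln(3.4981) = 2.0
Nearest integer order:

2


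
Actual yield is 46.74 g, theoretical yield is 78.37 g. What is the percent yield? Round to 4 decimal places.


% yield = 100 * actual / theoretical
% yield = 100 * 46.74 / 78.37
% yield = 59.64016843 %, rounded to 4 dp:

59.6402 %


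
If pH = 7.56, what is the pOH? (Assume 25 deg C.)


At 25 deg C, pH + pOH = 14.
pOH = 14 - pH = 14 - 7.56
pOH = 6.44:

6.44


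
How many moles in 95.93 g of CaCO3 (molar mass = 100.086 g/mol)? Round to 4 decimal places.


n = mass / M
n = 95.93 / 100.086
n = 0.95847571 mol, rounded to 4 dp:

0.9585 mol


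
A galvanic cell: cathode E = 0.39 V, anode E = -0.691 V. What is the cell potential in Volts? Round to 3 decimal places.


Standard cell potential: E_cell = E_cathode - E_anode.
E_cell = 0.39 - (-0.691)
E_cell = 1.081 V, rounded to 3 dp:

1.081 V


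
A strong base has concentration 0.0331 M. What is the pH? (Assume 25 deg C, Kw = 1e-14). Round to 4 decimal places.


A strong base dissociates completely, so [OH-] equals the given concentration.
pOH = -log10([OH-]) = -log10(0.0331) = 1.480172
pH = 14 - pOH = 14 - 1.480172
pH = 12.519828, rounded to 4 dp:

12.5198


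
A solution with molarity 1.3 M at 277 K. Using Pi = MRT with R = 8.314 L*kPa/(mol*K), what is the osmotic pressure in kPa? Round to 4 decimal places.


Osmotic pressure (van't Hoff): Pi = M*R*T.
RT = 8.314 * 277 = 2302.978
Pi = 1.3 * 2302.978
Pi = 2993.8714 kPa, rounded to 4 dp:

2993.8714 kPa


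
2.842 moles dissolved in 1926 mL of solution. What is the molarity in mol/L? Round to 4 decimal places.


Convert volume to liters: V_L = V_mL / 1000.
V_L = 1926 / 1000 = 1.926 L
M = n / V_L = 2.842 / 1.926
M = 1.47559709 mol/L, rounded to 4 dp:

1.4756 mol/L


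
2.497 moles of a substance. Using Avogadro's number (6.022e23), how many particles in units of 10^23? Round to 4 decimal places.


N = n * NA, then divide by 1e23 for the requested units.
N / 1e23 = n * 6.022
N / 1e23 = 2.497 * 6.022
N / 1e23 = 15.036934, rounded to 4 dp:

15.0369


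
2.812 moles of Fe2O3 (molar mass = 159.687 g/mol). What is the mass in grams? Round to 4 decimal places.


mass = n * M
mass = 2.812 * 159.687
mass = 449.039844 g, rounded to 4 dp:

449.0398 g


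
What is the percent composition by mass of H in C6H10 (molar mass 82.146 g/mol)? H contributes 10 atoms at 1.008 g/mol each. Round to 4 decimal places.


pct = 100 * (n_elem * M_elem) / M_total
mass_contribution = 10 * 1.008 = 10.08 g/mol
pct = 100 * 10.08 / 82.146
pct = 12.27083486 %, rounded to 4 dp:

12.2708 %


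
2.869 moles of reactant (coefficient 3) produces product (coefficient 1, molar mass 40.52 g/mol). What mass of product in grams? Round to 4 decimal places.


Use the coefficient ratio to convert reactant moles to product moles, then multiply by the product's molar mass.
moles_P = moles_R * (coeff_P / coeff_R) = 2.869 * (1/3) = 0.956333
mass_P = moles_P * M_P = 0.956333 * 40.52
mass_P = 38.75061316 g, rounded to 4 dp:

38.7506 g


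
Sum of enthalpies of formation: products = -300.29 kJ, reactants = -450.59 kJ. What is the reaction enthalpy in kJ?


dH_rxn = sum(dH_f products) - sum(dH_f reactants)
dH_rxn = -300.29 - (-450.59)
dH_rxn = 150.3 kJ:

150.30 kJ


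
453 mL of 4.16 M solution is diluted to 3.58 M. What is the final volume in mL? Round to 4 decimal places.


Dilution: M1*V1 = M2*V2, solve for V2.
V2 = M1*V1 / M2
V2 = 4.16 * 453 / 3.58
V2 = 1884.48 / 3.58
V2 = 526.39106145 mL, rounded to 4 dp:

526.3911 mL


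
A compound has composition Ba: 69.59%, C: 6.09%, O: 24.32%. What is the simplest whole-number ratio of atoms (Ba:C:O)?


Assume 100 g of compound, divide each mass% by atomic mass to get moles, then normalize by the smallest to get a raw atom ratio.
Moles per 100 g: Ba: 69.59/137.327 = 0.5067, C: 6.09/12.011 = 0.507, O: 24.32/15.999 = 1.5201
Raw ratio (divide by min = 0.5067): Ba: 1.0, C: 1.001, O: 3.0
Multiply by 1 to clear fractions: Ba: 1.0 ~= 1, C: 1.001 ~= 1, O: 3.0 ~= 3
Reduce by GCD to get the simplest whole-number ratio:

1:1:3


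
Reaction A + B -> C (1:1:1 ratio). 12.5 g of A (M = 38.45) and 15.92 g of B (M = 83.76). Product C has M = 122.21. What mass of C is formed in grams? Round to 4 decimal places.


Find moles of each reactant; the smaller value is the limiting reagent in a 1:1:1 reaction, so moles_C equals moles of the limiter.
n_A = mass_A / M_A = 12.5 / 38.45 = 0.325098 mol
n_B = mass_B / M_B = 15.92 / 83.76 = 0.190067 mol
Limiting reagent: B (smaller), n_limiting = 0.190067 mol
mass_C = n_limiting * M_C = 0.190067 * 122.21
mass_C = 23.22808807 g, rounded to 4 dp:

23.2281 g


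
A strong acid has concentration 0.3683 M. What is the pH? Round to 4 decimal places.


A strong acid dissociates completely, so [H+] equals the given concentration.
pH = -log10([H+]) = -log10(0.3683)
pH = 0.43379828, rounded to 4 dp:

0.4338


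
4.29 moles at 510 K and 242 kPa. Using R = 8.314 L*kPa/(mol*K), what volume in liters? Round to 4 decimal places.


PV = nRT, solve for V = nRT / P.
nRT = 4.29 * 8.314 * 510 = 18190.2006
V = 18190.2006 / 242
V = 75.16611818 L, rounded to 4 dp:

75.1661 L


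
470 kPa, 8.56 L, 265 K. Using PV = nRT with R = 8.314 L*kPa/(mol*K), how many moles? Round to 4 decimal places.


PV = nRT, solve for n = PV / (RT).
PV = 470 * 8.56 = 4023.2
RT = 8.314 * 265 = 2203.21
n = 4023.2 / 2203.21
n = 1.82606288 mol, rounded to 4 dp:

1.8261 mol


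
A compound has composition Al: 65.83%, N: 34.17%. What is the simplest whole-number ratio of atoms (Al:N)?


Assume 100 g of compound, divide each mass% by atomic mass to get moles, then normalize by the smallest to get a raw atom ratio.
Moles per 100 g: Al: 65.83/26.982 = 2.4398, N: 34.17/14.007 = 2.4395
Raw ratio (divide by min = 2.4395): Al: 1.0, N: 1.0
Multiply by 1 to clear fractions: Al: 1.0 ~= 1, N: 1.0 ~= 1
Reduce by GCD to get the simplest whole-number ratio:

1:1


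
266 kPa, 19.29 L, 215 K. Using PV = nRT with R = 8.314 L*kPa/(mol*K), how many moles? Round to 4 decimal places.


PV = nRT, solve for n = PV / (RT).
PV = 266 * 19.29 = 5131.14
RT = 8.314 * 215 = 1787.51
n = 5131.14 / 1787.51
n = 2.87055177 mol, rounded to 4 dp:

2.8706 mol


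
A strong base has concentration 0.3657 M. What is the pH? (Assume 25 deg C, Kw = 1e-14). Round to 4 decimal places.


A strong base dissociates completely, so [OH-] equals the given concentration.
pOH = -log10([OH-]) = -log10(0.3657) = 0.436875
pH = 14 - pOH = 14 - 0.436875
pH = 13.563125, rounded to 4 dp:

13.5631


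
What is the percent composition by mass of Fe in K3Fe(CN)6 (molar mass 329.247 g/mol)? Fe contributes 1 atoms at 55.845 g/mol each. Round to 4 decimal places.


pct = 100 * (n_elem * M_elem) / M_total
mass_contribution = 1 * 55.845 = 55.845 g/mol
pct = 100 * 55.845 / 329.247
pct = 16.96143017 %, rounded to 4 dp:

16.9614 %


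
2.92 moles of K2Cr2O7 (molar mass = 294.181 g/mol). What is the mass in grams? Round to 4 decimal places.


mass = n * M
mass = 2.92 * 294.181
mass = 859.00852 g, rounded to 4 dp:

859.0085 g


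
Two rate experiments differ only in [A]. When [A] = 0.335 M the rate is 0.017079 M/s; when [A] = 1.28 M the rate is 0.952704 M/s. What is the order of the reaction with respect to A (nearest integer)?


Rate is proportional to [A]^n, so rate2/rate1 = ([A]2/[A]1)^n. Take logs to solve for n.
rate2/rate1 = 0.952704 / 0.017079 = 55.7822
[A]2/[A]1 = 1.28 / 0.335 = 3.8209
n = ln(55.7822) / ln(3.8209) = 3.0
Nearest integer order:

3


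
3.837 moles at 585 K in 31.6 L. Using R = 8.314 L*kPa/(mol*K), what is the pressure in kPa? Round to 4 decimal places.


PV = nRT, solve for P = nRT / V.
nRT = 3.837 * 8.314 * 585 = 18661.9785
P = 18661.9785 / 31.6
P = 590.56893987 kPa, rounded to 4 dp:

590.5689 kPa


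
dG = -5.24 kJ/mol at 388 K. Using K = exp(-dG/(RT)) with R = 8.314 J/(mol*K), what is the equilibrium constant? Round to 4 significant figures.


dG is in kJ/mol; multiply by 1000 to match R in J/(mol*K).
RT = 8.314 * 388 = 3225.832 J/mol
exponent = -dG*1000 / (RT) = -(-5.24*1000) / 3225.832 = 1.62438713
K = exp(1.62438713)
K = 5.0753076, rounded to 4 significant figures:

5.075


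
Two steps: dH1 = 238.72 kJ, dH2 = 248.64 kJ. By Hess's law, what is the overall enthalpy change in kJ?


Hess's law: enthalpy is a state function, so add the step enthalpies.
dH_total = dH1 + dH2 = 238.72 + (248.64)
dH_total = 487.36 kJ:

487.36 kJ


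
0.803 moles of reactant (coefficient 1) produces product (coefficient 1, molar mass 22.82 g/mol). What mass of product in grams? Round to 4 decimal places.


Use the coefficient ratio to convert reactant moles to product moles, then multiply by the product's molar mass.
moles_P = moles_R * (coeff_P / coeff_R) = 0.803 * (1/1) = 0.803
mass_P = moles_P * M_P = 0.803 * 22.82
mass_P = 18.32446 g, rounded to 4 dp:

18.3245 g


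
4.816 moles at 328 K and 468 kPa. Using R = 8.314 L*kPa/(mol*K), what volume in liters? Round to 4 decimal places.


PV = nRT, solve for V = nRT / P.
nRT = 4.816 * 8.314 * 328 = 13133.1935
V = 13133.1935 / 468
V = 28.06237927 L, rounded to 4 dp:

28.0624 L


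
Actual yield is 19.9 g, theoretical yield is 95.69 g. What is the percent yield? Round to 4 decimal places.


% yield = 100 * actual / theoretical
% yield = 100 * 19.9 / 95.69
% yield = 20.79632145 %, rounded to 4 dp:

20.7963 %


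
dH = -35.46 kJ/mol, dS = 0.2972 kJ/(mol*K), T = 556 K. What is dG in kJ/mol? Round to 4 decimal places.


Gibbs: dG = dH - T*dS (consistent units, dS already in kJ/(mol*K)).
T*dS = 556 * 0.2972 = 165.2432
dG = -35.46 - (165.2432)
dG = -200.7032 kJ/mol, rounded to 4 dp:

-200.7032 kJ/mol


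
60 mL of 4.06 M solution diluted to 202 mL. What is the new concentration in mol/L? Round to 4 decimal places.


Dilution: M1*V1 = M2*V2, solve for M2.
M2 = M1*V1 / V2
M2 = 4.06 * 60 / 202
M2 = 243.6 / 202
M2 = 1.20594059 mol/L, rounded to 4 dp:

1.2059 mol/L


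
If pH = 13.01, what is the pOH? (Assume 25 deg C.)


At 25 deg C, pH + pOH = 14.
pOH = 14 - pH = 14 - 13.01
pOH = 0.99:

0.99


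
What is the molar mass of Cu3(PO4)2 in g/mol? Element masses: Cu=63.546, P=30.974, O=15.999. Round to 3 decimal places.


M = sum(count * atomic_mass) over atoms.
M = 3*63.546 + 2*30.974 + 8*15.999
M = 190.638 + 61.948 + 127.992
M = 380.578 g/mol, rounded to 3 dp:

380.578 g/mol


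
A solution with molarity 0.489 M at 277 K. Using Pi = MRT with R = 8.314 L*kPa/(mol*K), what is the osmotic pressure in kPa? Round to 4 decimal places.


Osmotic pressure (van't Hoff): Pi = M*R*T.
RT = 8.314 * 277 = 2302.978
Pi = 0.489 * 2302.978
Pi = 1126.156242 kPa, rounded to 4 dp:

1126.1562 kPa


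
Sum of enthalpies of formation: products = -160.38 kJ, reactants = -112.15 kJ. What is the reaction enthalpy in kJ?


dH_rxn = sum(dH_f products) - sum(dH_f reactants)
dH_rxn = -160.38 - (-112.15)
dH_rxn = -48.23 kJ:

-48.23 kJ


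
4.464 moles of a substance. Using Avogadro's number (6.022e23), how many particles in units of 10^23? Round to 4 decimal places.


N = n * NA, then divide by 1e23 for the requested units.
N / 1e23 = n * 6.022
N / 1e23 = 4.464 * 6.022
N / 1e23 = 26.882208, rounded to 4 dp:

26.8822


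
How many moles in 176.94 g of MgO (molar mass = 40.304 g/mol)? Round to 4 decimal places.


n = mass / M
n = 176.94 / 40.304
n = 4.39013497 mol, rounded to 4 dp:

4.3901 mol


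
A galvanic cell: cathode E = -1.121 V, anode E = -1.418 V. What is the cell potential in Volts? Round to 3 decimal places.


Standard cell potential: E_cell = E_cathode - E_anode.
E_cell = -1.121 - (-1.418)
E_cell = 0.297 V, rounded to 3 dp:

0.297 V


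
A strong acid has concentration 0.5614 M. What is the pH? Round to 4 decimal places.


A strong acid dissociates completely, so [H+] equals the given concentration.
pH = -log10([H+]) = -log10(0.5614)
pH = 0.25072759, rounded to 4 dp:

0.2507


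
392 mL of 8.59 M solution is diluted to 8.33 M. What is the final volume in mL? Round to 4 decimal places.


Dilution: M1*V1 = M2*V2, solve for V2.
V2 = M1*V1 / M2
V2 = 8.59 * 392 / 8.33
V2 = 3367.28 / 8.33
V2 = 404.23529412 mL, rounded to 4 dp:

404.2353 mL


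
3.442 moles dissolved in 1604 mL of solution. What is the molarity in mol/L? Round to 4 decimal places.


Convert volume to liters: V_L = V_mL / 1000.
V_L = 1604 / 1000 = 1.604 L
M = n / V_L = 3.442 / 1.604
M = 2.14588529 mol/L, rounded to 4 dp:

2.1459 mol/L


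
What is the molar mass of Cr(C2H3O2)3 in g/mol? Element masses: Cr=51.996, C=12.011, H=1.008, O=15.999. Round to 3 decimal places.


M = sum(count * atomic_mass) over atoms.
M = 1*51.996 + 6*12.011 + 9*1.008 + 6*15.999
M = 51.996 + 72.066 + 9.072 + 95.994
M = 229.128 g/mol, rounded to 3 dp:

229.128 g/mol


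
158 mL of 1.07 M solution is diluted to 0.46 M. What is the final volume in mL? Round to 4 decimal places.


Dilution: M1*V1 = M2*V2, solve for V2.
V2 = M1*V1 / M2
V2 = 1.07 * 158 / 0.46
V2 = 169.06 / 0.46
V2 = 367.52173913 mL, rounded to 4 dp:

367.5217 mL


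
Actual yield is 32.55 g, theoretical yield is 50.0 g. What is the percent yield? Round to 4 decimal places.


% yield = 100 * actual / theoretical
% yield = 100 * 32.55 / 50.0
% yield = 65.1 %, rounded to 4 dp:

65.1000 %


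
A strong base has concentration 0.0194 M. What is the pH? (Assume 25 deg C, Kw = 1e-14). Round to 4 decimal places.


A strong base dissociates completely, so [OH-] equals the given concentration.
pOH = -log10([OH-]) = -log10(0.0194) = 1.712198
pH = 14 - pOH = 14 - 1.712198
pH = 12.287802, rounded to 4 dp:

12.2878


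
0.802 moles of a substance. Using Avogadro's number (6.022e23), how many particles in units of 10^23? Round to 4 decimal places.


N = n * NA, then divide by 1e23 for the requested units.
N / 1e23 = n * 6.022
N / 1e23 = 0.802 * 6.022
N / 1e23 = 4.829644, rounded to 4 dp:

4.8296


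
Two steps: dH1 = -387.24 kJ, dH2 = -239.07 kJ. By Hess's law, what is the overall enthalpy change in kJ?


Hess's law: enthalpy is a state function, so add the step enthalpies.
dH_total = dH1 + dH2 = -387.24 + (-239.07)
dH_total = -626.31 kJ:

-626.31 kJ


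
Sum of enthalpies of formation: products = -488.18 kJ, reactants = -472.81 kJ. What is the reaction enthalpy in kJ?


dH_rxn = sum(dH_f products) - sum(dH_f reactants)
dH_rxn = -488.18 - (-472.81)
dH_rxn = -15.37 kJ:

-15.37 kJ


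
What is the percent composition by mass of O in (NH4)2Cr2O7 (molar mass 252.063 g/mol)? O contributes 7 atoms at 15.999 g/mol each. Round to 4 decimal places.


pct = 100 * (n_elem * M_elem) / M_total
mass_contribution = 7 * 15.999 = 111.993 g/mol
pct = 100 * 111.993 / 252.063
pct = 44.43055903 %, rounded to 4 dp:

44.4306 %


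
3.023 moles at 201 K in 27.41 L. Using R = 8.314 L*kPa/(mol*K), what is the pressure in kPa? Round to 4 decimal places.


PV = nRT, solve for P = nRT / V.
nRT = 3.023 * 8.314 * 201 = 5051.7776
P = 5051.7776 / 27.41
P = 184.30418096 kPa, rounded to 4 dp:

184.3042 kPa


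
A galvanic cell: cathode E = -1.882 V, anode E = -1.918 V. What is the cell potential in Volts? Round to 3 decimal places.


Standard cell potential: E_cell = E_cathode - E_anode.
E_cell = -1.882 - (-1.918)
E_cell = 0.036 V, rounded to 3 dp:

0.036 V


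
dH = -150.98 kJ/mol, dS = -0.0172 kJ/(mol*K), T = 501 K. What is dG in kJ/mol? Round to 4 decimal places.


Gibbs: dG = dH - T*dS (consistent units, dS already in kJ/(mol*K)).
T*dS = 501 * -0.0172 = -8.6172
dG = -150.98 - (-8.6172)
dG = -142.3628 kJ/mol, rounded to 4 dp:

-142.3628 kJ/mol


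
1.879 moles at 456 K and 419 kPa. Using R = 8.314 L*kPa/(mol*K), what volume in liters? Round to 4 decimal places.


PV = nRT, solve for V = nRT / P.
nRT = 1.879 * 8.314 * 456 = 7123.6347
V = 7123.6347 / 419
V = 17.0015148 L, rounded to 4 dp:

17.0015 L


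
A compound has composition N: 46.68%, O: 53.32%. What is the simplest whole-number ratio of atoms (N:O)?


Assume 100 g of compound, divide each mass% by atomic mass to get moles, then normalize by the smallest to get a raw atom ratio.
Moles per 100 g: N: 46.68/14.007 = 3.3326, O: 53.32/15.999 = 3.3327
Raw ratio (divide by min = 3.3326): N: 1.0, O: 1.0
Multiply by 1 to clear fractions: N: 1.0 ~= 1, O: 1.0 ~= 1
Reduce by GCD to get the simplest whole-number ratio:

1:1


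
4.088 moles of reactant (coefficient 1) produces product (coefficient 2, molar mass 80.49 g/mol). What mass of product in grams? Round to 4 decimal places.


Use the coefficient ratio to convert reactant moles to product moles, then multiply by the product's molar mass.
moles_P = moles_R * (coeff_P / coeff_R) = 4.088 * (2/1) = 8.176
mass_P = moles_P * M_P = 8.176 * 80.49
mass_P = 658.08624 g, rounded to 4 dp:

658.0862 g


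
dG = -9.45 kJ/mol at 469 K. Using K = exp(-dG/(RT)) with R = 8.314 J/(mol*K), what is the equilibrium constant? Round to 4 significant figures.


dG is in kJ/mol; multiply by 1000 to match R in J/(mol*K).
RT = 8.314 * 469 = 3899.266 J/mol
exponent = -dG*1000 / (RT) = -(-9.45*1000) / 3899.266 = 2.42353304
K = exp(2.42353304)
K = 11.285662, rounded to 4 significant figures:

11.29


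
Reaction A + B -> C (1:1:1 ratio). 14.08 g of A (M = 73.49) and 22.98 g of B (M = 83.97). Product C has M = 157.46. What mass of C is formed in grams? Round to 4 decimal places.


Find moles of each reactant; the smaller value is the limiting reagent in a 1:1:1 reaction, so moles_C equals moles of the limiter.
n_A = mass_A / M_A = 14.08 / 73.49 = 0.191591 mol
n_B = mass_B / M_B = 22.98 / 83.97 = 0.273669 mol
Limiting reagent: A (smaller), n_limiting = 0.191591 mol
mass_C = n_limiting * M_C = 0.191591 * 157.46
mass_C = 30.16791886 g, rounded to 4 dp:

30.1679 g


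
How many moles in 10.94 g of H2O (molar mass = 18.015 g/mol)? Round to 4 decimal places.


n = mass / M
n = 10.94 / 18.015
n = 0.60727172 mol, rounded to 4 dp:

0.6073 mol


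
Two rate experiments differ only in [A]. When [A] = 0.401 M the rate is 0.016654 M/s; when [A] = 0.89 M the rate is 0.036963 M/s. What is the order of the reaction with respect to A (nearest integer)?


Rate is proportional to [A]^n, so rate2/rate1 = ([A]2/[A]1)^n. Take logs to solve for n.
rate2/rate1 = 0.036963 / 0.016654 = 2.2195
[A]2/[A]1 = 0.89 / 0.401 = 2.2195
n = ln(2.2195) / ln(2.2195) = 1.0
Nearest integer order:

1


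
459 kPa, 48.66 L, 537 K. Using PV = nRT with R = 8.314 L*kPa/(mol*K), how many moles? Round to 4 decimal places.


PV = nRT, solve for n = PV / (RT).
PV = 459 * 48.66 = 22334.94
RT = 8.314 * 537 = 4464.618
n = 22334.94 / 4464.618
n = 5.0026542 mol, rounded to 4 dp:

5.0027 mol


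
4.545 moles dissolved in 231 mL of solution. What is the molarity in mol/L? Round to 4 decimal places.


Convert volume to liters: V_L = V_mL / 1000.
V_L = 231 / 1000 = 0.231 L
M = n / V_L = 4.545 / 0.231
M = 19.67532468 mol/L, rounded to 4 dp:

19.6753 mol/L


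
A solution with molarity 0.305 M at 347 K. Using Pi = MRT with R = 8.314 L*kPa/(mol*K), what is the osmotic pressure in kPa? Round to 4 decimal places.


Osmotic pressure (van't Hoff): Pi = M*R*T.
RT = 8.314 * 347 = 2884.958
Pi = 0.305 * 2884.958
Pi = 879.91219 kPa, rounded to 4 dp:

879.9122 kPa


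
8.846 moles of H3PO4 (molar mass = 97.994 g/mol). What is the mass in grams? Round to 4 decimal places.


mass = n * M
mass = 8.846 * 97.994
mass = 866.854924 g, rounded to 4 dp:

866.8549 g


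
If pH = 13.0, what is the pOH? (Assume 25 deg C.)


At 25 deg C, pH + pOH = 14.
pOH = 14 - pH = 14 - 13.0
pOH = 1.0:

1.00


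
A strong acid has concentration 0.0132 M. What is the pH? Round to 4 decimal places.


A strong acid dissociates completely, so [H+] equals the given concentration.
pH = -log10([H+]) = -log10(0.0132)
pH = 1.87942607, rounded to 4 dp:

1.8794


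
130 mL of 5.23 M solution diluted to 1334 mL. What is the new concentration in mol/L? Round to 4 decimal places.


Dilution: M1*V1 = M2*V2, solve for M2.
M2 = M1*V1 / V2
M2 = 5.23 * 130 / 1334
M2 = 679.9 / 1334
M2 = 0.50967016 mol/L, rounded to 4 dp:

0.5097 mol/L


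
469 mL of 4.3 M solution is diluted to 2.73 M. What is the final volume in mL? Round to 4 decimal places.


Dilution: M1*V1 = M2*V2, solve for V2.
V2 = M1*V1 / M2
V2 = 4.3 * 469 / 2.73
V2 = 2016.7 / 2.73
V2 = 738.71794872 mL, rounded to 4 dp:

738.7179 mL


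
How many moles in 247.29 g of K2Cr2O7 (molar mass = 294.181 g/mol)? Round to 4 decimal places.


n = mass / M
n = 247.29 / 294.181
n = 0.84060493 mol, rounded to 4 dp:

0.8406 mol


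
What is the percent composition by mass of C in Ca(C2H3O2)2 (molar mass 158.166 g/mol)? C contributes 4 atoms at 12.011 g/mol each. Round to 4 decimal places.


pct = 100 * (n_elem * M_elem) / M_total
mass_contribution = 4 * 12.011 = 48.044 g/mol
pct = 100 * 48.044 / 158.166
pct = 30.37568125 %, rounded to 4 dp:

30.3757 %


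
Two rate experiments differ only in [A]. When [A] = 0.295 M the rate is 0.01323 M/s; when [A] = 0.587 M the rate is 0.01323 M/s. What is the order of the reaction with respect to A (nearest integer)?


Rate is proportional to [A]^n, so rate2/rate1 = ([A]2/[A]1)^n. Take logs to solve for n.
rate2/rate1 = 0.01323 / 0.01323 = 1.0
[A]2/[A]1 = 0.587 / 0.295 = 1.9898
n = ln(1.0) / ln(1.9898) = 0.0
Nearest integer order:

0


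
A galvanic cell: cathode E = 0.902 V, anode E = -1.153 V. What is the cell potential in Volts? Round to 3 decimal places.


Standard cell potential: E_cell = E_cathode - E_anode.
E_cell = 0.902 - (-1.153)
E_cell = 2.055 V, rounded to 3 dp:

2.055 V


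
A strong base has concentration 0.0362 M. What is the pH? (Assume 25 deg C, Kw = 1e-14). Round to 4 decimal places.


A strong base dissociates completely, so [OH-] equals the given concentration.
pOH = -log10([OH-]) = -log10(0.0362) = 1.441291
pH = 14 - pOH = 14 - 1.441291
pH = 12.558709, rounded to 4 dp:

12.5587


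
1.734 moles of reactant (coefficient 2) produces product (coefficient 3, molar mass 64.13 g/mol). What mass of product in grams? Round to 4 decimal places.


Use the coefficient ratio to convert reactant moles to product moles, then multiply by the product's molar mass.
moles_P = moles_R * (coeff_P / coeff_R) = 1.734 * (3/2) = 2.601
mass_P = moles_P * M_P = 2.601 * 64.13
mass_P = 166.80213 g, rounded to 4 dp:

166.8021 g


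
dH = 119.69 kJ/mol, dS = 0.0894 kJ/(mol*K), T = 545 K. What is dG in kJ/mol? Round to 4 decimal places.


Gibbs: dG = dH - T*dS (consistent units, dS already in kJ/(mol*K)).
T*dS = 545 * 0.0894 = 48.723
dG = 119.69 - (48.723)
dG = 70.967 kJ/mol, rounded to 4 dp:

70.9670 kJ/mol


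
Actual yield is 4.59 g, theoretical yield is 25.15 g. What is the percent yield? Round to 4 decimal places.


% yield = 100 * actual / theoretical
% yield = 100 * 4.59 / 25.15
% yield = 18.25049702 %, rounded to 4 dp:

18.2505 %


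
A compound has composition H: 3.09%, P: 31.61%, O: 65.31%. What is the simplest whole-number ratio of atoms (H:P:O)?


Assume 100 g of compound, divide each mass% by atomic mass to get moles, then normalize by the smallest to get a raw atom ratio.
Moles per 100 g: H: 3.09/1.008 = 3.0655, P: 31.61/30.974 = 1.0205, O: 65.31/15.999 = 4.0821
Raw ratio (divide by min = 1.0205): H: 3.004, P: 1.0, O: 4.0
Multiply by 1 to clear fractions: H: 3.004 ~= 3, P: 1.0 ~= 1, O: 4.0 ~= 4
Reduce by GCD to get the simplest whole-number ratio:

3:1:4


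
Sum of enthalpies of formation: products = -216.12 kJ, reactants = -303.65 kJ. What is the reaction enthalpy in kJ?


dH_rxn = sum(dH_f products) - sum(dH_f reactants)
dH_rxn = -216.12 - (-303.65)
dH_rxn = 87.53 kJ:

87.53 kJ


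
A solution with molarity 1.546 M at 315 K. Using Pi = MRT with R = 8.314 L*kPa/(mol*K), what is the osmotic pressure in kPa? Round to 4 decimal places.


Osmotic pressure (van't Hoff): Pi = M*R*T.
RT = 8.314 * 315 = 2618.91
Pi = 1.546 * 2618.91
Pi = 4048.83486 kPa, rounded to 4 dp:

4048.8349 kPa


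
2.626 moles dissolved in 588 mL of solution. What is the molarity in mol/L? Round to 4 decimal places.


Convert volume to liters: V_L = V_mL / 1000.
V_L = 588 / 1000 = 0.588 L
M = n / V_L = 2.626 / 0.588
M = 4.46598639 mol/L, rounded to 4 dp:

4.4660 mol/L


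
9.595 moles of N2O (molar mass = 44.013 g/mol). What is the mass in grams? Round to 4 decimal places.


mass = n * M
mass = 9.595 * 44.013
mass = 422.304735 g, rounded to 4 dp:

422.3047 g


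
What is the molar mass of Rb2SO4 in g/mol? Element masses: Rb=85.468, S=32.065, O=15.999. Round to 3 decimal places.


M = sum(count * atomic_mass) over atoms.
M = 2*85.468 + 1*32.065 + 4*15.999
M = 170.936 + 32.065 + 63.996
M = 266.997 g/mol, rounded to 3 dp:

266.997 g/mol


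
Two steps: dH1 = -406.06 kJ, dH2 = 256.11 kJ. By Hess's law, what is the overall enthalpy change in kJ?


Hess's law: enthalpy is a state function, so add the step enthalpies.
dH_total = dH1 + dH2 = -406.06 + (256.11)
dH_total = -149.95 kJ:

-149.95 kJ


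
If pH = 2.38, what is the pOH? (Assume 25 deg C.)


At 25 deg C, pH + pOH = 14.
pOH = 14 - pH = 14 - 2.38
pOH = 11.62:

11.62


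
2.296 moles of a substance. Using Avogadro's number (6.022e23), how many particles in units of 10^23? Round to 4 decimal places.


N = n * NA, then divide by 1e23 for the requested units.
N / 1e23 = n * 6.022
N / 1e23 = 2.296 * 6.022
N / 1e23 = 13.826512, rounded to 4 dp:

13.8265


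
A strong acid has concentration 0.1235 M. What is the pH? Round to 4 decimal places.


A strong acid dissociates completely, so [H+] equals the given concentration.
pH = -log10([H+]) = -log10(0.1235)
pH = 0.90833304, rounded to 4 dp:

0.9083


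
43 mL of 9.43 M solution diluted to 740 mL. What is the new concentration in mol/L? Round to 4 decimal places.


Dilution: M1*V1 = M2*V2, solve for M2.
M2 = M1*V1 / V2
M2 = 9.43 * 43 / 740
M2 = 405.49 / 740
M2 = 0.54795946 mol/L, rounded to 4 dp:

0.5480 mol/L


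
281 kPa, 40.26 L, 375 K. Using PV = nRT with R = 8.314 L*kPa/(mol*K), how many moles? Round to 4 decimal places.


PV = nRT, solve for n = PV / (RT).
PV = 281 * 40.26 = 11313.06
RT = 8.314 * 375 = 3117.75
n = 11313.06 / 3117.75
n = 3.62859755 mol, rounded to 4 dp:

3.6286 mol


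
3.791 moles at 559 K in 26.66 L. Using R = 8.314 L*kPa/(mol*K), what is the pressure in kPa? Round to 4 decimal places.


PV = nRT, solve for P = nRT / V.
nRT = 3.791 * 8.314 * 559 = 17618.7711
P = 17618.7711 / 26.66
P = 660.86913353 kPa, rounded to 4 dp:

660.8691 kPa


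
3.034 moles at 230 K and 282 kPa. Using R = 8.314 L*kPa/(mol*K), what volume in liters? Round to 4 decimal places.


PV = nRT, solve for V = nRT / P.
nRT = 3.034 * 8.314 * 230 = 5801.6755
V = 5801.6755 / 282
V = 20.57331738 L, rounded to 4 dp:

20.5733 L


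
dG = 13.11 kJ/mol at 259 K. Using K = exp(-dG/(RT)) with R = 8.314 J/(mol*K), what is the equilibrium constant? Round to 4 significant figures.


dG is in kJ/mol; multiply by 1000 to match R in J/(mol*K).
RT = 8.314 * 259 = 2153.326 J/mol
exponent = -dG*1000 / (RT) = -(13.11*1000) / 2153.326 = -6.08825603
K = exp(-6.08825603)
K = 0.0022693632, rounded to 4 significant figures:

0.002269


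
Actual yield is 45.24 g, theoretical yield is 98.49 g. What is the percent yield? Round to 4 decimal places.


% yield = 100 * actual / theoretical
% yield = 100 * 45.24 / 98.49
% yield = 45.93359732 %, rounded to 4 dp:

45.9336 %


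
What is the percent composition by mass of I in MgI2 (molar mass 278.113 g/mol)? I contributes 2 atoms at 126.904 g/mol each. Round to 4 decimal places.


pct = 100 * (n_elem * M_elem) / M_total
mass_contribution = 2 * 126.904 = 253.808 g/mol
pct = 100 * 253.808 / 278.113
pct = 91.26074653 %, rounded to 4 dp:

91.2607 %


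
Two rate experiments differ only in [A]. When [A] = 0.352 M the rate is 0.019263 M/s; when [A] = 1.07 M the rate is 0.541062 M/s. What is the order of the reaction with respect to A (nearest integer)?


Rate is proportional to [A]^n, so rate2/rate1 = ([A]2/[A]1)^n. Take logs to solve for n.
rate2/rate1 = 0.541062 / 0.019263 = 28.0881
[A]2/[A]1 = 1.07 / 0.352 = 3.0398
n = ln(28.0881) / ln(3.0398) = 3.0
Nearest integer order:

3


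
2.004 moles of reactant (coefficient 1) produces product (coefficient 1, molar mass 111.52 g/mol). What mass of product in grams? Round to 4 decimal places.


Use the coefficient ratio to convert reactant moles to product moles, then multiply by the product's molar mass.
moles_P = moles_R * (coeff_P / coeff_R) = 2.004 * (1/1) = 2.004
mass_P = moles_P * M_P = 2.004 * 111.52
mass_P = 223.48608 g, rounded to 4 dp:

223.4861 g


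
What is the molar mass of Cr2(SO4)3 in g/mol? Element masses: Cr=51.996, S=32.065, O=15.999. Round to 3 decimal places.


M = sum(count * atomic_mass) over atoms.
M = 2*51.996 + 3*32.065 + 12*15.999
M = 103.992 + 96.195 + 191.988
M = 392.175 g/mol, rounded to 3 dp:

392.175 g/mol


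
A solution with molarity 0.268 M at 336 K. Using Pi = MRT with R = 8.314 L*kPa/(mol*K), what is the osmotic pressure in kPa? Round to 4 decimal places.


Osmotic pressure (van't Hoff): Pi = M*R*T.
RT = 8.314 * 336 = 2793.504
Pi = 0.268 * 2793.504
Pi = 748.659072 kPa, rounded to 4 dp:

748.6591 kPa


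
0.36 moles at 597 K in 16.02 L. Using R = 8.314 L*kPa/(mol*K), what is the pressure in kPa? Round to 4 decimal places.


PV = nRT, solve for P = nRT / V.
nRT = 0.36 * 8.314 * 597 = 1786.8449
P = 1786.8449 / 16.02
P = 111.53838327 kPa, rounded to 4 dp:

111.5384 kPa


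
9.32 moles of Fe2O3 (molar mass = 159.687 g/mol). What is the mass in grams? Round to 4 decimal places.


mass = n * M
mass = 9.32 * 159.687
mass = 1488.28284 g, rounded to 4 dp:

1488.2828 g


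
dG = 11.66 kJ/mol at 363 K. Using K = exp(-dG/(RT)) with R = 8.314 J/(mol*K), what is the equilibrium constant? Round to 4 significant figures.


dG is in kJ/mol; multiply by 1000 to match R in J/(mol*K).
RT = 8.314 * 363 = 3017.982 J/mol
exponent = -dG*1000 / (RT) = -(11.66*1000) / 3017.982 = -3.86350879
K = exp(-3.86350879)
K = 0.020994206, rounded to 4 significant figures:

0.02099


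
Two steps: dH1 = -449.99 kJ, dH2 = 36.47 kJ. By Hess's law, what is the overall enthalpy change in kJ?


Hess's law: enthalpy is a state function, so add the step enthalpies.
dH_total = dH1 + dH2 = -449.99 + (36.47)
dH_total = -413.52 kJ:

-413.52 kJ


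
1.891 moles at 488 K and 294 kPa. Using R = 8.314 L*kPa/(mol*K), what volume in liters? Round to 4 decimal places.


PV = nRT, solve for V = nRT / P.
nRT = 1.891 * 8.314 * 488 = 7672.2257
V = 7672.2257 / 294
V = 26.09600578 L, rounded to 4 dp:

26.0960 L


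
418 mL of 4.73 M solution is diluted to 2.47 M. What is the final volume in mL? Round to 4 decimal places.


Dilution: M1*V1 = M2*V2, solve for V2.
V2 = M1*V1 / M2
V2 = 4.73 * 418 / 2.47
V2 = 1977.14 / 2.47
V2 = 800.46153846 mL, rounded to 4 dp:

800.4615 mL


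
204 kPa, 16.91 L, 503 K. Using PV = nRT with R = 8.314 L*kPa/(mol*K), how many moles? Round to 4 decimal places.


PV = nRT, solve for n = PV / (RT).
PV = 204 * 16.91 = 3449.64
RT = 8.314 * 503 = 4181.942
n = 3449.64 / 4181.942
n = 0.82488949 mol, rounded to 4 dp:

0.8249 mol


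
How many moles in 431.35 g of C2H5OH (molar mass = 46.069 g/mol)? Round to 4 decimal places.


n = mass / M
n = 431.35 / 46.069
n = 9.36312922 mol, rounded to 4 dp:

9.3631 mol


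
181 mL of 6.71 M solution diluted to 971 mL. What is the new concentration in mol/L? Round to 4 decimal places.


Dilution: M1*V1 = M2*V2, solve for M2.
M2 = M1*V1 / V2
M2 = 6.71 * 181 / 971
M2 = 1214.51 / 971
M2 = 1.2507827 mol/L, rounded to 4 dp:

1.2508 mol/L
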